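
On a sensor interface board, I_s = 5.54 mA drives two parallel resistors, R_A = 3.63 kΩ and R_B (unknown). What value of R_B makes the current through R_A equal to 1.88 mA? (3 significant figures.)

R_B ≈ 1.86 kΩ

Two-branch current divider: I_A = I_s · R_B/(R_A + R_B).
1.88/5.54 = R_B/(R_A + R_B) → R_B = R_A · (0.3394)/(1 − 0.3394) = 3.63 × 0.5137 = 1.865 kΩ.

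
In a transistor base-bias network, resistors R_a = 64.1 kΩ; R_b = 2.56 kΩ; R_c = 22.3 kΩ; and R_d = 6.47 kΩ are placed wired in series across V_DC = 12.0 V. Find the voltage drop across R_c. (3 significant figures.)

V ≈ 2.80 V

Total series resistance ΣR = 64.1 + 2.56 + 22.3 + 6.47 = 95.43 kΩ.
Voltage divider: V = V_DC · (22.30 / 95.43) = 12.0 × 0.2337 = 2.804 V.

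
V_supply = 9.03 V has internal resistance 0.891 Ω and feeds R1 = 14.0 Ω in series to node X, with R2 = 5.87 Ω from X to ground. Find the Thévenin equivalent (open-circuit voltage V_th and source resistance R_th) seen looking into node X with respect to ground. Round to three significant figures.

R1' = 0.891 + 14.0 = 14.89 Ω (source resistance + R1).
With X open, the divider is unloaded: V_th = 9.03 × 5.87/20.76 = 2.553 V.
Looking into X with the source shorted: R_th = R1'·R2/(R1'+R2) = 14.89 × 5.87/20.76 = 4.210 Ω.

V_th ≈ 2.55 V, R_th ≈ 4.21 Ω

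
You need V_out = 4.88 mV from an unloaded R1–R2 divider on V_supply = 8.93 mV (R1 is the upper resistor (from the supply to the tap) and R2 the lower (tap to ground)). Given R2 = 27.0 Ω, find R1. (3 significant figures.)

V_out/V_supply = R2/(R1+R2) = 0.5465.
So R1 = R2 · (V_supply/V_out − 1) = 27.0 × (8.93/4.88 − 1) = 27.0 × 0.8299 = 22.41 Ω.

R1 ≈ 22.4 Ω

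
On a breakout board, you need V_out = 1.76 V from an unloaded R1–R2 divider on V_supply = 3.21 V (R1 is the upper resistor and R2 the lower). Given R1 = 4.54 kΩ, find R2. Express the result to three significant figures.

R2 ≈ 5.51 kΩ

V_out/V_supply = R2/(R1+R2) = 0.5483.
Rearranging, R2 = R1·k/(1−k) = 4.54 × 1.214 = 5.511 kΩ.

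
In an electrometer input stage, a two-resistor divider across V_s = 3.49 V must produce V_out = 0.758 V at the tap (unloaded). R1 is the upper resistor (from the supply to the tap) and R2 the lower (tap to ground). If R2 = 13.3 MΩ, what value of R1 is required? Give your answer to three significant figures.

R1 ≈ 47.9 MΩ

The divider ratio is R2/(R1+R2) = 0.758/3.49 = 0.2172.
So R1 = R2 · (V_s/V_out − 1) = 13.3 × (3.49/0.758 − 1) = 13.3 × 3.604 = 47.94 MΩ.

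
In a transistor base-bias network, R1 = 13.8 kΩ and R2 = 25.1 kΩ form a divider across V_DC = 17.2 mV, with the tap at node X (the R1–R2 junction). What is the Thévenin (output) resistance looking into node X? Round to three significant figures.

Looking into X with the source shorted: R_th = R1·R2/(R1+R2) = 13.80 × 25.1/38.90 = 8.904 kΩ.

R_th ≈ 8.90 kΩ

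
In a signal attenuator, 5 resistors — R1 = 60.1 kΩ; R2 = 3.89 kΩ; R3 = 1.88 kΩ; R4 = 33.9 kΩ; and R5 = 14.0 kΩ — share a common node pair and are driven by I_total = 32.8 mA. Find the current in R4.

I ≈ 1.07 mA

ΣG = 1/60.1 + 1/3.89 + 1/1.88 + 1/33.9 + 1/14.0 = 0.9066.
R4 takes the fraction G_k/ΣG = 0.02950/0.9066 = 0.03254, so I = 32.8 × 0.03254 = 1.067 mA.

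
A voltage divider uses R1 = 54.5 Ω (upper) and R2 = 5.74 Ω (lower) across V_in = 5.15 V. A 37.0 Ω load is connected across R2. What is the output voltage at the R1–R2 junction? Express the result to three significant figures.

V_out ≈ 0.430 V

First combine the lower leg with the load: R2 ‖ R_L = 4.969 Ω.
Now apply the divider: V_out = 5.15 × 0.08356 = 0.4303 V.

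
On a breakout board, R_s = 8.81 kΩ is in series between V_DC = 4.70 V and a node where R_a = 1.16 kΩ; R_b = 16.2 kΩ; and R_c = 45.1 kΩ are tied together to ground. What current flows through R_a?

I ≈ 0.434 mA

Combine the parallel branches: R_p = (1/1.16 + 1/16.2 + 1/45.1)⁻¹ = 1.057 kΩ.
V_A = 4.70 × 1.057/9.867 = 0.5035 V.
Branch current I = V_A/R_a = 0.5035/1.16 = 0.4341 mA.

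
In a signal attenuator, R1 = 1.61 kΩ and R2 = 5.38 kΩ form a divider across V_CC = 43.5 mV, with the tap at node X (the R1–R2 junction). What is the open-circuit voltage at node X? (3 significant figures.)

Open-circuit (no load on X): V_th = V_CC · R2/(R1 + R2) = 43.5 × 5.38/(1.610 + 5.38) = 33.48 mV.

V_th ≈ 33.5 mV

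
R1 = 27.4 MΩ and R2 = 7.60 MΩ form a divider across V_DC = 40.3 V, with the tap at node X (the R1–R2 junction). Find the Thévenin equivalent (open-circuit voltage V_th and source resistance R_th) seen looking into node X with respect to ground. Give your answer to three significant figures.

With X open, the divider is unloaded: V_th = 40.3 × 7.60/35.00 = 8.751 V.
Looking into X with the source shorted: R_th = R1·R2/(R1+R2) = 27.40 × 7.60/35.00 = 5.950 MΩ.

V_th ≈ 8.75 V, R_th ≈ 5.95 MΩ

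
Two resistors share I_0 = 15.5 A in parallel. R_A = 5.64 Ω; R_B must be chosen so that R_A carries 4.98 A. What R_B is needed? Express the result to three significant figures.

The fraction through R_A equals R_B/(R_A+R_B).
4.98/15.5 = R_B/(R_A + R_B) → R_B = R_A · (0.3213)/(1 − 0.3213) = 5.64 × 0.4734 = 2.670 Ω.

R_B ≈ 2.67 Ω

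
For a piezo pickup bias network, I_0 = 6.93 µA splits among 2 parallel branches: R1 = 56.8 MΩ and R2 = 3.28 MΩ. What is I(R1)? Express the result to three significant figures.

Two-branch current divider: I_k = I_0 · R_other/(R_1 + R_2).
So I = 6.93 × 3.28/60.08 = 0.3783 µA.

I ≈ 0.378 µA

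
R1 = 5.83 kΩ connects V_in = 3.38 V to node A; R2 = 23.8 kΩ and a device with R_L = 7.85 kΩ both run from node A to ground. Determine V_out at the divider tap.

V_out ≈ 1.70 V

First combine the lower leg with the load: R2 ‖ R_L = 5.903 kΩ.
Then V_out = V_in · R2'/(R1 + R2') = 3.38 × 5.903/11.73 = 1.701 V.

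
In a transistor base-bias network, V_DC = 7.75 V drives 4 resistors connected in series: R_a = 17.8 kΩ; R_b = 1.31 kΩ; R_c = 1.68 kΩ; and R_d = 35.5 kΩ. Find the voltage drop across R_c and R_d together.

V ≈ 5.12 V

ΣR = 17.8 + 1.31 + 1.68 + 35.5 = 56.29 kΩ.
R_{R_c..R_d} = 1.68 + 35.5 = 37.18 kΩ.
V = V_DC · R/ΣR = 7.75 × 0.6605 = 5.119 V.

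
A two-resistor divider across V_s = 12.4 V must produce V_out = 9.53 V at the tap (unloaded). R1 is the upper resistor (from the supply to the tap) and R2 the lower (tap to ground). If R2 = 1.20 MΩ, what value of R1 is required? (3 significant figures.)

V_out/V_s = R2/(R1+R2) = 0.7685.
R1 = R2·(1/k − 1) = 1.20 × 0.3012 = 0.3614 MΩ.

R1 ≈ 0.361 MΩ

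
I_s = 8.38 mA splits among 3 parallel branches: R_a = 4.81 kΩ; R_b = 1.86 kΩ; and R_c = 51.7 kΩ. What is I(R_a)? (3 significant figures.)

Total conductance ΣG = 1/4.81 + 1/1.86 + 1/51.7 = 0.7649 (units of 1/kΩ).
Current divider: I(R_a) = I_s · G_k/ΣG = 8.38 × (0.2079/0.7649) = 8.38 × 0.2718 = 2.278 mA.

I ≈ 2.28 mA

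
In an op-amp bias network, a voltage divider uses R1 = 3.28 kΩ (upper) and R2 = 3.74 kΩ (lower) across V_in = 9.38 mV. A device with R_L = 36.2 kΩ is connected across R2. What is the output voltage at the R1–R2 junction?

First combine the lower leg with the load: R2 ‖ R_L = 3.390 kΩ.
Voltage divider with the loaded lower leg: V_out = 9.38 × 3.390/(3.28 + 3.390) = 9.38 × 0.5082 = 4.767 mV.
(Unloaded it would be 5.00 mV; the load pulls it down.)

V_out ≈ 4.77 mV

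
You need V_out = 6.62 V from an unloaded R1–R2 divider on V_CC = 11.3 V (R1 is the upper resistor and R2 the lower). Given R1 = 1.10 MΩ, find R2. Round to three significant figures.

V_out/V_CC = R2/(R1+R2) = 0.5858.
R2 = R1 · 0.5858/(1 − 0.5858) = 1.556 MΩ.

R2 ≈ 1.56 MΩ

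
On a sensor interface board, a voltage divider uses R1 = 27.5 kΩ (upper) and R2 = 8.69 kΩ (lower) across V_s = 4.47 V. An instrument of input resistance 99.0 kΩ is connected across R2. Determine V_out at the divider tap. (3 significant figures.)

R2 ‖ R_L = (8.69 × 99.0)/(8.69 + 99.0) = 7.989 kΩ.
Now apply the divider: V_out = 4.47 × 0.2251 = 1.006 V.

V_out ≈ 1.01 V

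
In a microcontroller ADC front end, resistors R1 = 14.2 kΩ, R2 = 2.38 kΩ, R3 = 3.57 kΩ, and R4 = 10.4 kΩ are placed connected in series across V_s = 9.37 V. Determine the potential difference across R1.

Total series resistance ΣR = 14.2 + 2.38 + 3.57 + 10.4 = 30.55 kΩ.
Voltage divider: V = V_s · (14.20 / 30.55) = 9.37 × 0.4648 = 4.355 V.

V ≈ 4.36 V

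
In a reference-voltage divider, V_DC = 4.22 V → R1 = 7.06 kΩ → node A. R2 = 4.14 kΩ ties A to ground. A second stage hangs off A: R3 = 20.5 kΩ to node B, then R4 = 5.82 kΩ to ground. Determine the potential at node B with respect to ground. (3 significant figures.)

Node A sees R2 in parallel with the series input of stage 2, R3 + R4 = 26.32 kΩ.
Effective lower resistance at A: R2 ‖ 26.32 = 3.577 kΩ.
First divider: V_A = V_DC · 3.577/(7.06 + 3.577) = 1.419 V.
Then the unloaded second divider: V_B = V_A × R4/(R3+R4) = 1.419 × 0.2211 = 0.3138 V.

V_B ≈ 0.314 V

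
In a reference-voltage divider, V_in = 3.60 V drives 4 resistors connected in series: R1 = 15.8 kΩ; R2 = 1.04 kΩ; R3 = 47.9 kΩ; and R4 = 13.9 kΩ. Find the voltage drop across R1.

V ≈ 0.723 V

ΣR = 15.8 + 1.04 + 47.9 + 13.9 = 78.64 kΩ.
By the voltage-divider rule, V = 3.60 × 15.80/78.64 = 0.7233 V.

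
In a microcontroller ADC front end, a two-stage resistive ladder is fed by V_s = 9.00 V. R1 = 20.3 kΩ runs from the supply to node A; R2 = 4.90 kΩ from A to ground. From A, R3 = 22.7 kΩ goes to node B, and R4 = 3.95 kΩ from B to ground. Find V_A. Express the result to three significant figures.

V_A ≈ 1.52 V

Node A sees R2 in parallel with the series input of stage 2, R3 + R4 = 26.65 kΩ.
Effective lower resistance at A: R2 ‖ 26.65 = 4.139 kΩ.
So V_A = 9.00 × 0.1694 = 1.524 V.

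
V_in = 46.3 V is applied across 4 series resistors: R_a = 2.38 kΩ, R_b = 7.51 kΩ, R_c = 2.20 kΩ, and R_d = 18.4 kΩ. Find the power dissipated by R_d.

ΣR = 30.49 kΩ → I = 46.3/30.49 = 1.519 mA.
V(R_d) = I·R = 27.94 V; P = V·I = 27.94 × 1.519 = 42.43 mW.

P ≈ 42.4 mW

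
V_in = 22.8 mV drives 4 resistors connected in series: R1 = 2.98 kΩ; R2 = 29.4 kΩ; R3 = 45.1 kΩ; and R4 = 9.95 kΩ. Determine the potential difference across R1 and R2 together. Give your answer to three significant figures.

Series total: ΣR = 2.98 + 29.4 + 45.1 + 9.95 = 87.43 kΩ.
R_{R1..R2} = 2.98 + 29.4 = 32.38 kΩ.
By the voltage-divider rule, V = 22.8 × 32.38/87.43 = 8.444 mV.

V ≈ 8.44 mV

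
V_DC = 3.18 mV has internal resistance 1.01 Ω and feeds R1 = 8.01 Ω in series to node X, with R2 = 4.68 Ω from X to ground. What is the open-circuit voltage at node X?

V_th ≈ 1.09 mV

R1' = 1.01 + 8.01 = 9.020 Ω (source resistance + R1).
V_th is the unloaded tap voltage: V_DC · R2/(R1'+R2) = 3.18 × 0.3416 = 1.086 mV.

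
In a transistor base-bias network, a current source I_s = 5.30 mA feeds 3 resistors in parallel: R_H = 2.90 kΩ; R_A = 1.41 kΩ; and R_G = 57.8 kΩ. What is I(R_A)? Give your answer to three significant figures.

I ≈ 3.51 mA

Conductances: ΣG = 1/2.90 + 1/1.41 + 1/57.8 = 1.071 (1/kΩ).
Current divider: I(R_A) = I_s · G_k/ΣG = 5.30 × (0.7092/1.071) = 5.30 × 0.6620 = 3.509 mA.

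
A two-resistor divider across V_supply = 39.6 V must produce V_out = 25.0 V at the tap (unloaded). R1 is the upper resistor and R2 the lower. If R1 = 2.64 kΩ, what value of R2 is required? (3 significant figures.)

Required fraction k = V_out/V_supply = 0.6313.
Rearranging, R2 = R1·k/(1−k) = 2.64 × 1.712 = 4.521 kΩ.

R2 ≈ 4.52 kΩ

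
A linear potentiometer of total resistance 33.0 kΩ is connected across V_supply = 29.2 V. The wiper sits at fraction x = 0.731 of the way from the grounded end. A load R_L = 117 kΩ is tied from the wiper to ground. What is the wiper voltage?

Lower segment x·R_p = 24.12 kΩ; upper segment (1−x)·R_p = 8.877 kΩ.
(x·R_p) ‖ R_L = 20.00 kΩ.
Then V_out = V_supply · 20.00/(8.877 + 20.00) = 20.22 V.

V_out ≈ 20.2 V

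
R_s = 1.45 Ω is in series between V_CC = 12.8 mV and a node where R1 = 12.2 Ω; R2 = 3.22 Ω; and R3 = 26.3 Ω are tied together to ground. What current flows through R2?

I ≈ 2.45 mA

Combine the parallel branches: R_p = (1/12.2 + 1/3.22 + 1/26.3)⁻¹ = 2.323 Ω.
Node voltage V_A = V_CC · R_p/(R_s + R_p) = 12.8 × 0.6157 = 7.880 mV.
I(R2) = V_A / R2 = 7.880/3.22 = 2.447 mA.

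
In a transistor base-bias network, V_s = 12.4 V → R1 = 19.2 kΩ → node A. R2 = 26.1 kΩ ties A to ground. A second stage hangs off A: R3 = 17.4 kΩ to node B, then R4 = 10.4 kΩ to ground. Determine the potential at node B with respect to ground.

The second stage (R3 + R4 = 27.80 kΩ) loads node A in parallel with R2.
R2 ‖ (R3+R4) = 13.46 kΩ.
First divider: V_A = V_s · 13.46/(19.2 + 13.46) = 5.111 V.
V_B = V_A × 0.3741 = 1.912 V.

V_B ≈ 1.91 V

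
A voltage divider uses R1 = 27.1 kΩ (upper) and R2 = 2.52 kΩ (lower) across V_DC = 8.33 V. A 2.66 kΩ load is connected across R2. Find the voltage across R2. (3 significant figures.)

R2 ‖ R_L = (2.52 × 2.66)/(2.52 + 2.66) = 1.294 kΩ.
Then V_out = V_DC · R2'/(R1 + R2') = 8.33 × 1.294/28.39 = 0.3796 V.
(Unloaded it would be 0.709 V; the load pulls it down.)

V_out ≈ 0.380 V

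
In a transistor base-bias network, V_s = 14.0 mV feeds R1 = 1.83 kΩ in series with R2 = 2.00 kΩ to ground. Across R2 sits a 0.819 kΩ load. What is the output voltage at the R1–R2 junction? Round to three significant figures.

R2 ‖ R_L = (2.00 × 0.819)/(2.00 + 0.819) = 0.5811 kΩ.
Then V_out = V_s · R2'/(R1 + R2') = 14.0 × 0.5811/2.411 = 3.374 mV.

V_out ≈ 3.37 mV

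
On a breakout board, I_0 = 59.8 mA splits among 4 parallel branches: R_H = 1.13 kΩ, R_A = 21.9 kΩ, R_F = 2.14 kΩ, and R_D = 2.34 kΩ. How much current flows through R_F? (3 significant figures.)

I ≈ 15.3 mA

Conductances: ΣG = 1/1.13 + 1/21.9 + 1/2.14 + 1/2.34 = 1.825 (1/kΩ).
By the current-divider rule, I = I_0 · G_k/ΣG = 59.8 × 0.2560 = 15.31 mA.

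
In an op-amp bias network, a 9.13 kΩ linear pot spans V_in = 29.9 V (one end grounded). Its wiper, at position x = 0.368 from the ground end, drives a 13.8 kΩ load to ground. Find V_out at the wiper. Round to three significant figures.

Split the track: R_lower = x·R_p = 3.360 kΩ, R_upper = (1−x)·R_p = 5.770 kΩ.
R_L loads the lower segment: effective lower R = 2.702 kΩ.
Then V_out = V_in · 2.702/(5.770 + 2.702) = 9.536 V.

V_out ≈ 9.54 V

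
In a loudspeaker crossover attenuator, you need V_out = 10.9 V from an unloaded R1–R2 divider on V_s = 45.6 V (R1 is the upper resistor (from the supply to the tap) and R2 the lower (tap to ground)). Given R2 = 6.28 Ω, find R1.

The divider ratio is R2/(R1+R2) = 10.9/45.6 = 0.2390.
Rearranging, R1 = R2·(1−k)/k = 6.28 × 3.183 = 19.99 Ω.

R1 ≈ 20.0 Ω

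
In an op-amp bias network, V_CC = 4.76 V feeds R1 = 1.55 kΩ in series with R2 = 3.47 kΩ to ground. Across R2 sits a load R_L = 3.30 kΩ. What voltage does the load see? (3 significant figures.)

First combine the lower leg with the load: R2 ‖ R_L = 1.691 kΩ.
Voltage divider with the loaded lower leg: V_out = 4.76 × 1.691/(1.55 + 1.691) = 4.76 × 0.5218 = 2.484 V.

V_out ≈ 2.48 V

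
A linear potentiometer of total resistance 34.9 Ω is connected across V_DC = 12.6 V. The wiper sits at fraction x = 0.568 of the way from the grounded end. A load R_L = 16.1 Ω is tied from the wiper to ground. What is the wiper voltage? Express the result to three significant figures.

The pot divides into 15.08 Ω above the wiper and 19.82 Ω below.
(x·R_p) ‖ R_L = 8.884 Ω.
Loaded-divider output: V_out = 12.6 × 0.3708 = 4.672 V.

V_out ≈ 4.67 V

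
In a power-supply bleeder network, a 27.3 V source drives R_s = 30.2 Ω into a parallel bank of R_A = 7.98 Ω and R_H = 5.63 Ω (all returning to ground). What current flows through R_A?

I ≈ 0.337 A

Parallel bank: R_p = 1/(1/7.98 + 1/5.63) = 3.301 Ω.
V_A = 27.3 × 3.301/33.50 = 2.690 V.
I(R_A) = V_A / R_A = 2.690/7.98 = 0.3371 A.
(Equivalently: I_total = 0.8149 A, then current-divider fraction G_k/ΣG = 0.4137.)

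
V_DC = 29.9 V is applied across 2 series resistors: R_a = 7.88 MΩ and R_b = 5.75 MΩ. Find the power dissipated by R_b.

P ≈ 27.7 µW

Series current I = V_DC/ΣR = 29.9/13.63 = 2.194 µA.
P(R_b) = I²·R_b = (2.194)² × 5.75 = 27.67 µW.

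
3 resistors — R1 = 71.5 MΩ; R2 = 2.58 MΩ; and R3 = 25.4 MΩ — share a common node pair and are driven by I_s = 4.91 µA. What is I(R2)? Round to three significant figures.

I ≈ 4.32 µA

Conductances: ΣG = 1/71.5 + 1/2.58 + 1/25.4 = 0.4410 (1/MΩ).
Current divider: I(R2) = I_s · G_k/ΣG = 4.91 × (0.3876/0.4410) = 4.91 × 0.8790 = 4.316 µA.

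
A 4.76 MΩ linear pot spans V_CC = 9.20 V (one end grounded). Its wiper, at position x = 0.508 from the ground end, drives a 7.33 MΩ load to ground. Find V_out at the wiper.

Lower segment x·R_p = 2.418 MΩ; upper segment (1−x)·R_p = 2.342 MΩ.
R_L loads the lower segment: effective lower R = 1.818 MΩ.
Loaded-divider output: V_out = 9.20 × 0.4371 = 4.021 V.
(Unloaded: V_out = x·V_CC = 4.67 V.)

V_out ≈ 4.02 V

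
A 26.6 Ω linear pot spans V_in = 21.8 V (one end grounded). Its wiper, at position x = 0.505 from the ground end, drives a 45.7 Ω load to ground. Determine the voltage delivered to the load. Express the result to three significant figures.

V_out ≈ 9.61 V

Lower segment x·R_p = 13.43 Ω; upper segment (1−x)·R_p = 13.17 Ω.
Lower segment in parallel with the load: 13.43 ‖ 45.7 = 10.38 Ω.
Loaded-divider output: V_out = 21.8 × 0.4409 = 9.611 V.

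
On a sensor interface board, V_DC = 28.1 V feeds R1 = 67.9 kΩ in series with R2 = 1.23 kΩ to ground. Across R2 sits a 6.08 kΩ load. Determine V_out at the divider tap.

R2 ‖ R_L = (1.23 × 6.08)/(1.23 + 6.08) = 1.023 kΩ.
Now apply the divider: V_out = 28.1 × 0.01484 = 0.4171 V.
(Unloaded it would be 0.500 V; the load pulls it down.)

V_out ≈ 0.417 V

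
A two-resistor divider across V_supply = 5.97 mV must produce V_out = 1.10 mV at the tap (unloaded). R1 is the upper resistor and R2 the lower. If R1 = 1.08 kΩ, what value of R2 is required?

R2 ≈ 0.244 kΩ

The divider ratio is R2/(R1+R2) = 1.10/5.97 = 0.1843.
So R2 = R1 · V_out/(V_supply − V_out) = 1.08 × 1.10/(5.97 − 1.10) = 1.08 × 0.2259 = 0.2439 kΩ.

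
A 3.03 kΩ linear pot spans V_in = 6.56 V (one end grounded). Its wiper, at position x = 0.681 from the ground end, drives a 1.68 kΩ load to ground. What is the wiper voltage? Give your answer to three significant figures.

Split the track: R_lower = x·R_p = 2.063 kΩ, R_upper = (1−x)·R_p = 0.9666 kΩ.
R_L loads the lower segment: effective lower R = 0.9260 kΩ.
V_out = 6.56 × 0.9260/(0.9666 + 0.9260) = 3.210 V.

V_out ≈ 3.21 V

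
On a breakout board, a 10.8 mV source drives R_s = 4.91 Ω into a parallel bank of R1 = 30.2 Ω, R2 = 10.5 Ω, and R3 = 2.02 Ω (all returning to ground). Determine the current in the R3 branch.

Combine the parallel branches: R_p = (1/30.2 + 1/10.5 + 1/2.02)⁻¹ = 1.604 Ω.
V_A by voltage divider: V_A = 10.8 × 1.604/(4.91 + 1.604) = 2.660 mV.
I(R3) = V_A / R3 = 2.660/2.02 = 1.317 mA.

I ≈ 1.32 mA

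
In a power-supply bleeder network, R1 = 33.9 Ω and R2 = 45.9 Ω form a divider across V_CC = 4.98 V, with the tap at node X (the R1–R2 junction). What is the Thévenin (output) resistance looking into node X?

R_th ≈ 19.5 Ω

With V_CC suppressed (replaced by a short), R_th = R1 ‖ R2 = (33.90 × 45.9)/(33.90 + 45.9) = 19.50 Ω.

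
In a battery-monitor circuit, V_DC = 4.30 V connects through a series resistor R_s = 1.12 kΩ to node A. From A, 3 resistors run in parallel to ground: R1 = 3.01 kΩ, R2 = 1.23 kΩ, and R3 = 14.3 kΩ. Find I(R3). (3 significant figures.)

Equivalent of the parallel group: R_p = 0.8229 kΩ.
Node voltage V_A = V_DC · R_p/(R_s + R_p) = 4.30 × 0.4236 = 1.821 V.
Branch current I = V_A/R3 = 1.821/14.3 = 0.1274 mA.

I ≈ 0.127 mA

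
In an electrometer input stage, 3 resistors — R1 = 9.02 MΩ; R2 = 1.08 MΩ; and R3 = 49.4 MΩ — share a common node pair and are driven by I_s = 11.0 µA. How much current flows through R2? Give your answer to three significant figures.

I ≈ 9.64 µA

Conductances: ΣG = 1/9.02 + 1/1.08 + 1/49.4 = 1.057 (1/MΩ).
Current divider: I(R2) = I_s · G_k/ΣG = 11.0 × (0.9259/1.057) = 11.0 × 0.8760 = 9.636 µA.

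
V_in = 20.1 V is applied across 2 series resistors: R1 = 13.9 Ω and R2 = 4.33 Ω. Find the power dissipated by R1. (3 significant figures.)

Series current I = V_in/ΣR = 20.1/18.23 = 1.103 A.
V(R1) = I·R = 15.33 V; P = V·I = 15.33 × 1.103 = 16.90 W.

P ≈ 16.9 W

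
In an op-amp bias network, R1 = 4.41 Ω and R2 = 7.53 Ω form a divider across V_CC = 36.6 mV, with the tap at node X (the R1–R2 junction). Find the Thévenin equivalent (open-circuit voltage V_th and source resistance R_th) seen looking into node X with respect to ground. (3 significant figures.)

V_th ≈ 23.1 mV, R_th ≈ 2.78 Ω

V_th is the unloaded tap voltage: V_CC · R2/(R1+R2) = 36.6 × 0.6307 = 23.08 mV.
Looking into X with the source shorted: R_th = R1·R2/(R1+R2) = 4.410 × 7.53/11.94 = 2.781 Ω.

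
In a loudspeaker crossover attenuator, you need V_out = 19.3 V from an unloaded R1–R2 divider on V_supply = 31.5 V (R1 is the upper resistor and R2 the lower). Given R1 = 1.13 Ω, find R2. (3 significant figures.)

The divider ratio is R2/(R1+R2) = 19.3/31.5 = 0.6127.
R2 = R1 · 0.6127/(1 − 0.6127) = 1.788 Ω.

R2 ≈ 1.79 Ω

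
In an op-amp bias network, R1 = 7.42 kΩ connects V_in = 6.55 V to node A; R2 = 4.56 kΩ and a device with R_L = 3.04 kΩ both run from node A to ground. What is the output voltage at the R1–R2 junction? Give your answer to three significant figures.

R2 ‖ R_L = (4.56 × 3.04)/(4.56 + 3.04) = 1.824 kΩ.
Now apply the divider: V_out = 6.55 × 0.1973 = 1.292 V.

V_out ≈ 1.29 V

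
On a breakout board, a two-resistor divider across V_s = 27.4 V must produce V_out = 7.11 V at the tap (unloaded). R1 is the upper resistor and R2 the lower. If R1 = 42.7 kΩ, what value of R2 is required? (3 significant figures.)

The divider ratio is R2/(R1+R2) = 7.11/27.4 = 0.2595.
R2 = R1 · 0.2595/(1 − 0.2595) = 14.96 kΩ.

R2 ≈ 15.0 kΩ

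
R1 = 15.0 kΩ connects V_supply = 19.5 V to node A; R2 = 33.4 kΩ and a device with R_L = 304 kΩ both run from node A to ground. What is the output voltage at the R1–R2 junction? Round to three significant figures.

V_out ≈ 13.0 V

R2 ‖ R_L = (33.4 × 304)/(33.4 + 304) = 30.09 kΩ.
Then V_out = V_supply · R2'/(R1 + R2') = 19.5 × 30.09/45.09 = 13.01 V.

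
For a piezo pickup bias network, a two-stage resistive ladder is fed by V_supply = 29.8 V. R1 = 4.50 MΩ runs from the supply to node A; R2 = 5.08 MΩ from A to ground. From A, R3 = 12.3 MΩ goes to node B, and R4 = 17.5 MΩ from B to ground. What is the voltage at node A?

V_A ≈ 14.6 V

Looking into the second stage from A: R3 + R4 = 29.80 MΩ appears in parallel with R2.
R2 ‖ (R3+R4) = 4.340 MΩ.
V_A = 29.8 × 4.340/(4.50 + 4.340) = 14.63 V.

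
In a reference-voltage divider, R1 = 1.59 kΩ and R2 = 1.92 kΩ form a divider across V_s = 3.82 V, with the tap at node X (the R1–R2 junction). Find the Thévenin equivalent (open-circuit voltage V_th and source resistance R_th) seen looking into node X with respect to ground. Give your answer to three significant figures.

Open-circuit (no load on X): V_th = V_s · R2/(R1 + R2) = 3.82 × 1.92/(1.590 + 1.92) = 2.090 V.
Zeroing V_s shorts the top of R1 to ground, so R_th = R1 ‖ R2 = 0.8697 kΩ.

V_th ≈ 2.09 V, R_th ≈ 0.870 kΩ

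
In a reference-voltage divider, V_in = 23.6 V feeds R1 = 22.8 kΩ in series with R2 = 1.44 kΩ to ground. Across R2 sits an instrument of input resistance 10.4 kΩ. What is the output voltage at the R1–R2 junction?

First combine the lower leg with the load: R2 ‖ R_L = 1.265 kΩ.
Now apply the divider: V_out = 23.6 × 0.05256 = 1.240 V.

V_out ≈ 1.24 V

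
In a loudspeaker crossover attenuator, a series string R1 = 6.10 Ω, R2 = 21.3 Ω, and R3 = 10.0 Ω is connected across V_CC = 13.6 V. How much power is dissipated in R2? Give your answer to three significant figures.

ΣR = 37.40 Ω → I = 13.6/37.40 = 0.3636 A.
P = I²R = 0.1322 × 21.3 = 2.817 W.

P ≈ 2.82 W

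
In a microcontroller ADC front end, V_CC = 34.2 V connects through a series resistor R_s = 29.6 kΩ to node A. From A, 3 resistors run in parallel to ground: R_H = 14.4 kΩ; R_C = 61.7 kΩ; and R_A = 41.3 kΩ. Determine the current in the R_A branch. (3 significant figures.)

I ≈ 0.195 mA

Parallel bank: R_p = 1/(1/14.4 + 1/61.7 + 1/41.3) = 9.102 kΩ.
V_A = 34.2 × 9.102/38.70 = 8.043 V.
I(R_A) = V_A / R_A = 8.043/41.3 = 0.1948 mA.
(Check via current divider: I_total = 0.8837 mA; share G_k/ΣG = 0.2204 → same result.)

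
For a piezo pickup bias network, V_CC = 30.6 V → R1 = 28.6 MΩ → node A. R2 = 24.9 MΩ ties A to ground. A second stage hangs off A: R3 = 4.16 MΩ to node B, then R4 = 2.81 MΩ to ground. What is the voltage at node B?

V_B ≈ 1.97 V

Looking into the second stage from A: R3 + R4 = 6.970 MΩ appears in parallel with R2.
Effective lower resistance at A: R2 ‖ 6.970 = 5.446 MΩ.
First divider: V_A = V_CC · 5.446/(28.6 + 5.446) = 4.895 V.
Then the unloaded second divider: V_B = V_A × R4/(R3+R4) = 4.895 × 0.4032 = 1.973 V.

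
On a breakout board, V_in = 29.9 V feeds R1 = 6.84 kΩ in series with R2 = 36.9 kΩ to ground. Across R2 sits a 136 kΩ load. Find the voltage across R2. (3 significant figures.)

V_out ≈ 24.2 V

R2 ‖ R_L = (36.9 × 136)/(36.9 + 136) = 29.02 kΩ.
Now apply the divider: V_out = 29.9 × 0.8093 = 24.20 V.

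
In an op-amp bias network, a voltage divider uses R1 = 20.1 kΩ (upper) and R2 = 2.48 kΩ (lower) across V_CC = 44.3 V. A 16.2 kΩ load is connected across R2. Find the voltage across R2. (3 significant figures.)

First combine the lower leg with the load: R2 ‖ R_L = 2.151 kΩ.
Voltage divider with the loaded lower leg: V_out = 44.3 × 2.151/(20.1 + 2.151) = 44.3 × 0.09666 = 4.282 V.

V_out ≈ 4.28 V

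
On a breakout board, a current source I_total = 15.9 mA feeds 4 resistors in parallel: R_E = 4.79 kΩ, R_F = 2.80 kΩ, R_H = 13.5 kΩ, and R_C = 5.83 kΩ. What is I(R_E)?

Conductances: ΣG = 1/4.79 + 1/2.80 + 1/13.5 + 1/5.83 = 0.8115 (1/kΩ).
Current divider: I(R_E) = I_total · G_k/ΣG = 15.9 × (0.2088/0.8115) = 15.9 × 0.2573 = 4.090 mA.

I ≈ 4.09 mA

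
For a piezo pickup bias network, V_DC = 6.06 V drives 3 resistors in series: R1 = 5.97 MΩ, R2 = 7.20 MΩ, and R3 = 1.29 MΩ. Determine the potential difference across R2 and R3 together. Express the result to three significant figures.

V ≈ 3.56 V

Series total: ΣR = 5.97 + 7.20 + 1.29 = 14.46 MΩ.
R_{R2..R3} = 7.20 + 1.29 = 8.490 MΩ.
V = V_DC · R/ΣR = 6.06 × 0.5871 = 3.558 V.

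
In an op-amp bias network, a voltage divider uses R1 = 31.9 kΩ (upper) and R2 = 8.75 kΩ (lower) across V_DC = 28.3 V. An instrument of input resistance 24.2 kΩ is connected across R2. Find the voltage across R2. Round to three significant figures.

V_out ≈ 4.75 V

First combine the lower leg with the load: R2 ‖ R_L = 6.426 kΩ.
Then V_out = V_DC · R2'/(R1 + R2') = 28.3 × 6.426/38.33 = 4.745 V.
(Unloaded it would be 6.09 V; the load pulls it down.)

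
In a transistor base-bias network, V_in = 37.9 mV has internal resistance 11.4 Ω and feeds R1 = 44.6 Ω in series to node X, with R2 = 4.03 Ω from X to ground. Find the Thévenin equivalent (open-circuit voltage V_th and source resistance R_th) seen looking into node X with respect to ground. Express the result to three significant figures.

V_th ≈ 2.54 mV, R_th ≈ 3.76 Ω

R1' = 11.4 + 44.6 = 56.00 Ω (source resistance + R1).
With X open, the divider is unloaded: V_th = 37.9 × 4.03/60.03 = 2.544 mV.
Zeroing V_in shorts the top of R1' to ground, so R_th = R1' ‖ R2 = 3.759 Ω.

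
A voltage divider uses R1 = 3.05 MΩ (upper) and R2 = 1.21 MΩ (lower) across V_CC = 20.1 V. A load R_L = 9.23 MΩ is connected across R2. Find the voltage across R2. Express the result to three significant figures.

V_out ≈ 5.22 V

The load sits in parallel with R2, giving an effective lower resistance R2' = R2·R_L/(R2+R_L) = 1.070 MΩ.
Voltage divider with the loaded lower leg: V_out = 20.1 × 1.070/(3.05 + 1.070) = 20.1 × 0.2597 = 5.219 V.
(Unloaded it would be 5.71 V; the load pulls it down.)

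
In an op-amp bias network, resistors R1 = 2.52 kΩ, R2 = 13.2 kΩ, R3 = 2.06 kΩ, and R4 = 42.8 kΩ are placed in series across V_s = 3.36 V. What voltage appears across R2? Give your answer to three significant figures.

V ≈ 0.732 V

Series total: ΣR = 2.52 + 13.2 + 2.06 + 42.8 = 60.58 kΩ.
By the voltage-divider rule, V = 3.36 × 13.20/60.58 = 0.7321 V.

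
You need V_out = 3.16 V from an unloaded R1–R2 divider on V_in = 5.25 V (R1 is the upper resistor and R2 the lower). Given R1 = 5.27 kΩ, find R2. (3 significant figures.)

R2 ≈ 7.97 kΩ

Required fraction k = V_out/V_in = 0.6019.
Rearranging, R2 = R1·k/(1−k) = 5.27 × 1.512 = 7.968 kΩ.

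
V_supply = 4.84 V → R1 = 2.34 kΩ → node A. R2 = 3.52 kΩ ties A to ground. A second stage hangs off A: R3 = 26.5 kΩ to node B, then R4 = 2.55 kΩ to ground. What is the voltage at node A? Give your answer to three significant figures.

V_A ≈ 2.77 V

The second stage (R3 + R4 = 29.05 kΩ) loads node A in parallel with R2.
R2 ‖ (R3+R4) = 3.140 kΩ.
So V_A = 4.84 × 0.5730 = 2.773 V.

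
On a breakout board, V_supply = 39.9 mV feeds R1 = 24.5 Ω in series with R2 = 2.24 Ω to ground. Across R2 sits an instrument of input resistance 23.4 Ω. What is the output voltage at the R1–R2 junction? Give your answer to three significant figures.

V_out ≈ 3.07 mV

First combine the lower leg with the load: R2 ‖ R_L = 2.044 Ω.
Then V_out = V_supply · R2'/(R1 + R2') = 39.9 × 2.044/26.54 = 3.073 mV.
(Unloaded it would be 3.34 mV; the load pulls it down.)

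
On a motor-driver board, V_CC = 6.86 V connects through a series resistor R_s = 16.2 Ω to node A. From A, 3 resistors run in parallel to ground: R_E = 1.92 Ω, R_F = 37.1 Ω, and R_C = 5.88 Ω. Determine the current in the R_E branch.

Parallel bank: R_p = 1/(1/1.92 + 1/37.1 + 1/5.88) = 1.393 Ω.
V_A by voltage divider: V_A = 6.86 × 1.393/(16.2 + 1.393) = 0.5432 V.
Branch current I = V_A/R_E = 0.5432/1.92 = 0.2829 A.

I ≈ 0.283 A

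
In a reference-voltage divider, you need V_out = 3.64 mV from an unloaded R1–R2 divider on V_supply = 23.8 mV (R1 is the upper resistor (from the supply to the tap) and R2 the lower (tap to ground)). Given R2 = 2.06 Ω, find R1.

The divider ratio is R2/(R1+R2) = 3.64/23.8 = 0.1529.
Rearranging, R1 = R2·(1−k)/k = 2.06 × 5.538 = 11.41 Ω.

R1 ≈ 11.4 Ω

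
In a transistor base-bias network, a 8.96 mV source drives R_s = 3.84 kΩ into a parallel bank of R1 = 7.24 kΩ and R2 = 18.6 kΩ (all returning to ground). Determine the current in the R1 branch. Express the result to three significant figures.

I ≈ 0.713 µA

Equivalent of the parallel group: R_p = 5.211 kΩ.
V_A = 8.96 × 5.211/9.051 = 5.159 mV.
Branch current I = V_A/R1 = 5.159/7.24 = 0.7125 µA.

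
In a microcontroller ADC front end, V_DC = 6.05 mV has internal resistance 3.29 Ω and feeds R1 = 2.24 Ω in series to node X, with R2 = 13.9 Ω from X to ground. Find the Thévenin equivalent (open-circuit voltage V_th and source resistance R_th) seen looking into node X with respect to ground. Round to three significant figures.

R1' = 3.29 + 2.24 = 5.530 Ω (source resistance + R1).
Open-circuit (no load on X): V_th = V_DC · R2/(R1' + R2) = 6.05 × 13.9/(5.530 + 13.9) = 4.328 mV.
Looking into X with the source shorted: R_th = R1'·R2/(R1'+R2) = 5.530 × 13.9/19.43 = 3.956 Ω.

V_th ≈ 4.33 mV, R_th ≈ 3.96 Ω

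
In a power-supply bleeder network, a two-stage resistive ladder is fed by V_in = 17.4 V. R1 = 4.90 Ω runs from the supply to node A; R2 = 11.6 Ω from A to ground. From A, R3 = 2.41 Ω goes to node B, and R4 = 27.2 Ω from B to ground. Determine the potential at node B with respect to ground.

Looking into the second stage from A: R3 + R4 = 29.61 Ω appears in parallel with R2.
Effective lower resistance at A: R2 ‖ 29.61 = 8.335 Ω.
So V_A = 17.4 × 0.6298 = 10.96 V.
V_B = V_A × 0.9186 = 10.07 V.

V_B ≈ 10.1 V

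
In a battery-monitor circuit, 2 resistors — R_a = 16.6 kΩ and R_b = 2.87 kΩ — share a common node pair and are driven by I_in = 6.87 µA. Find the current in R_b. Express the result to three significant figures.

Two-branch current divider: I_k = I_in · R_other/(R_1 + R_2).
I(R_b) = 6.87 × 16.6/(16.6 + 2.87) = 6.87 × 0.8526 = 5.857 µA.

I ≈ 5.86 µA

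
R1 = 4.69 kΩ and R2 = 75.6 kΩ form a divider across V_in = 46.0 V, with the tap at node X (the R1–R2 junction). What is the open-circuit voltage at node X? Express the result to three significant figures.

With X open, the divider is unloaded: V_th = 46.0 × 75.6/80.29 = 43.31 V.

V_th ≈ 43.3 V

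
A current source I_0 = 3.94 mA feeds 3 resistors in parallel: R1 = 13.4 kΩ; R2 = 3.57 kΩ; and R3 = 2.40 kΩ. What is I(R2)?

Total conductance ΣG = 1/13.4 + 1/3.57 + 1/2.40 = 0.7714 (units of 1/kΩ).
Current divider: I(R2) = I_0 · G_k/ΣG = 3.94 × (0.2801/0.7714) = 3.94 × 0.3631 = 1.431 mA.

I ≈ 1.43 mA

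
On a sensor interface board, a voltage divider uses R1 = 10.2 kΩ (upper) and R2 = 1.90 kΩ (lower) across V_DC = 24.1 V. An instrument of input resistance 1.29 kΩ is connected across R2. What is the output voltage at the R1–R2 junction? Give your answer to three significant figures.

V_out ≈ 1.69 V

The load sits in parallel with R2, giving an effective lower resistance R2' = R2·R_L/(R2+R_L) = 0.7683 kΩ.
Now apply the divider: V_out = 24.1 × 0.07005 = 1.688 V.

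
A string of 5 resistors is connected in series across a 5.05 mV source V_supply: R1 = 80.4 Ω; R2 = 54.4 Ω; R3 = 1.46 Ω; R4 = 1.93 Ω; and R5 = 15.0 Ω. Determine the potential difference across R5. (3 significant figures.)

V ≈ 0.494 mV

ΣR = 80.4 + 54.4 + 1.46 + 1.93 + 15.0 = 153.2 Ω.
Voltage divider: V = V_supply · (15.00 / 153.2) = 5.05 × 0.09792 = 0.4945 mV.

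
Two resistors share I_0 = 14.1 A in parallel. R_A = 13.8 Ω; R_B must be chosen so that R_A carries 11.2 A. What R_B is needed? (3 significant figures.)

Two-branch current divider: I_A = I_0 · R_B/(R_A + R_B).
With f = 0.7943, R_B = R_A · f/(1−f) = 13.8 × 3.862 = 53.30 Ω.

R_B ≈ 53.3 Ω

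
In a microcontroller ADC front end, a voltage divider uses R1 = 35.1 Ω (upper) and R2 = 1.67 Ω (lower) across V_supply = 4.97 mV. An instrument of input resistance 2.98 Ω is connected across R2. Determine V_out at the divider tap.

The load sits in parallel with R2, giving an effective lower resistance R2' = R2·R_L/(R2+R_L) = 1.070 Ω.
Then V_out = V_supply · R2'/(R1 + R2') = 4.97 × 1.070/36.17 = 0.1471 mV.

V_out ≈ 0.147 mV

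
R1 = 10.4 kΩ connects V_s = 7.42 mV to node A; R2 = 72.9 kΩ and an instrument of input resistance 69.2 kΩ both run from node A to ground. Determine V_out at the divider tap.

The load sits in parallel with R2, giving an effective lower resistance R2' = R2·R_L/(R2+R_L) = 35.50 kΩ.
Now apply the divider: V_out = 7.42 × 0.7734 = 5.739 mV.
(Unloaded it would be 6.49 mV; the load pulls it down.)

V_out ≈ 5.74 mV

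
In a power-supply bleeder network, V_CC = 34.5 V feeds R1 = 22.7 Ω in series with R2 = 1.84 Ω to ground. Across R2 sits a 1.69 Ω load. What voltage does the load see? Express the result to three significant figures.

V_out ≈ 1.29 V

First combine the lower leg with the load: R2 ‖ R_L = 0.8809 Ω.
Then V_out = V_CC · R2'/(R1 + R2') = 34.5 × 0.8809/23.58 = 1.289 V.
(Unloaded it would be 2.59 V; the load pulls it down.)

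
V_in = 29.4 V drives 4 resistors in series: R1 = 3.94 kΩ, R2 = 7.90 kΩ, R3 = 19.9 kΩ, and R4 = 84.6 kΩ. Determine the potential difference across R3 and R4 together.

V ≈ 26.4 V

Series total: ΣR = 3.94 + 7.90 + 19.9 + 84.6 = 116.3 kΩ.
R_{R3..R4} = 19.9 + 84.6 = 104.5 kΩ.
V = V_in · R/ΣR = 29.4 × 0.8982 = 26.41 V.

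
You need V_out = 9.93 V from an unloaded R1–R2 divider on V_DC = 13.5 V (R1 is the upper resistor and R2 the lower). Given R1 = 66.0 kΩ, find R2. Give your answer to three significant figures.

Required fraction k = V_out/V_DC = 0.7356.
So R2 = R1 · V_out/(V_DC − V_out) = 66.0 × 9.93/(13.5 − 9.93) = 66.0 × 2.782 = 183.6 kΩ.

R2 ≈ 184 kΩ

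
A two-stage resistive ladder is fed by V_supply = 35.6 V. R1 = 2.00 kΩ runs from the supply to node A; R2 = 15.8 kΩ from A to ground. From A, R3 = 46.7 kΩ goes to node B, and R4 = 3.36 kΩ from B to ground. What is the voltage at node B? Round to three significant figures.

Looking into the second stage from A: R3 + R4 = 50.06 kΩ appears in parallel with R2.
Effective lower resistance at A: R2 ‖ 50.06 = 12.01 kΩ.
V_A = 35.6 × 12.01/(2.00 + 12.01) = 30.52 V.
V_B = V_A × 0.06712 = 2.048 V.

V_B ≈ 2.05 V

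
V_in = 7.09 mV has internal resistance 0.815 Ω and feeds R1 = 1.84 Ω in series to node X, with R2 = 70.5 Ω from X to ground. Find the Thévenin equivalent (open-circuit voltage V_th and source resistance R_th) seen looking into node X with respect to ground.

V_th ≈ 6.83 mV, R_th ≈ 2.56 Ω

R1' = 0.815 + 1.84 = 2.655 Ω (source resistance + R1).
V_th is the unloaded tap voltage: V_in · R2/(R1'+R2) = 7.09 × 0.9637 = 6.833 mV.
Zeroing V_in shorts the top of R1' to ground, so R_th = R1' ‖ R2 = 2.559 Ω.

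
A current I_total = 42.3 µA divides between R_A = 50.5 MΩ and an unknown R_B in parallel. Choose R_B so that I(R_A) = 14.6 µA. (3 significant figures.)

Two-branch current divider: I_A = I_total · R_B/(R_A + R_B).
With f = 0.3452, R_B = R_A · f/(1−f) = 50.5 × 0.5271 = 26.62 MΩ.

R_B ≈ 26.6 MΩ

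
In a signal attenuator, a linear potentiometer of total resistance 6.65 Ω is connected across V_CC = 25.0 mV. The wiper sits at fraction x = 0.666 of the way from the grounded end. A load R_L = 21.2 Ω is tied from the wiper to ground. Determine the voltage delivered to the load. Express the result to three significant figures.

The pot divides into 2.221 Ω above the wiper and 4.429 Ω below.
(x·R_p) ‖ R_L = 3.664 Ω.
Then V_out = V_CC · 3.664/(2.221 + 3.664) = 15.56 mV.

V_out ≈ 15.6 mV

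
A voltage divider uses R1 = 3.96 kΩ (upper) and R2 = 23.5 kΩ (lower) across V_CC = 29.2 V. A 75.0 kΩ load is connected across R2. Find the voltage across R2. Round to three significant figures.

R2 ‖ R_L = (23.5 × 75.0)/(23.5 + 75.0) = 17.89 kΩ.
Now apply the divider: V_out = 29.2 × 0.8188 = 23.91 V.
(Unloaded it would be 25.0 V; the load pulls it down.)

V_out ≈ 23.9 V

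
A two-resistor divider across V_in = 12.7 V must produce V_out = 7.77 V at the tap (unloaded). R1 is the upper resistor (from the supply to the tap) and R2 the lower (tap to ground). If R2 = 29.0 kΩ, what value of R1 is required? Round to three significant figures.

R1 ≈ 18.4 kΩ

Required fraction k = V_out/V_in = 0.6118.
So R1 = R2 · (V_in/V_out − 1) = 29.0 × (12.7/7.77 − 1) = 29.0 × 0.6345 = 18.40 kΩ.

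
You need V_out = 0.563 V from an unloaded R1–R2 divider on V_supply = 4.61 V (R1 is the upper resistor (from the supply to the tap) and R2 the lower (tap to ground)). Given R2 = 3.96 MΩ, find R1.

V_out/V_supply = R2/(R1+R2) = 0.1221.
So R1 = R2 · (V_supply/V_out − 1) = 3.96 × (4.61/0.563 − 1) = 3.96 × 7.188 = 28.47 MΩ.

R1 ≈ 28.5 MΩ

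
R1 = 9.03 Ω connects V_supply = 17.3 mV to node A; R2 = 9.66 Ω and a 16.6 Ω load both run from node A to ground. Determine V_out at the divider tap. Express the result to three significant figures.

V_out ≈ 6.98 mV

R2 ‖ R_L = (9.66 × 16.6)/(9.66 + 16.6) = 6.106 Ω.
Voltage divider with the loaded lower leg: V_out = 17.3 × 6.106/(9.03 + 6.106) = 17.3 × 0.4034 = 6.979 mV.
(Unloaded it would be 8.94 mV; the load pulls it down.)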